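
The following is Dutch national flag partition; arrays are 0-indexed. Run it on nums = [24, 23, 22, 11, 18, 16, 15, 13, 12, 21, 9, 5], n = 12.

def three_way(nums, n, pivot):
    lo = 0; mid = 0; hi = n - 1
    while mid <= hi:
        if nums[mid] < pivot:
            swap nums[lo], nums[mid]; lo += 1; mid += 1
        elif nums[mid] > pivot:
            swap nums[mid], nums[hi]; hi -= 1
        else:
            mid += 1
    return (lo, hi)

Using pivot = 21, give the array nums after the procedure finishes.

pivot = 21; lo=0, mid=0, hi=11
nums[mid]=24>21: swap nums[0],nums[11]; hi=10 → [5, 23, 22, 11, 18, 16, 15, 13, 12, 21, 9, 24]
nums[mid]=5<21: swap nums[0],nums[0]; lo=1,mid=1 → [5, 23, 22, 11, 18, 16, 15, 13, 12, 21, 9, 24]
nums[mid]=23>21: swap nums[1],nums[10]; hi=9 → [5, 9, 22, 11, 18, 16, 15, 13, 12, 21, 23, 24]
nums[mid]=9<21: swap nums[1],nums[1]; lo=2,mid=2 → [5, 9, 22, 11, 18, 16, 15, 13, 12, 21, 23, 24]
nums[mid]=22>21: swap nums[2],nums[9]; hi=8 → [5, 9, 21, 11, 18, 16, 15, 13, 12, 22, 23, 24]
nums[mid]=21=21: mid=3
nums[mid]=11<21: swap nums[2],nums[3]; lo=3,mid=4 → [5, 9, 11, 21, 18, 16, 15, 13, 12, 22, 23, 24]
nums[mid]=18<21: swap nums[3],nums[4]; lo=4,mid=5 → [5, 9, 11, 18, 21, 16, 15, 13, 12, 22, 23, 24]
nums[mid]=16<21: swap nums[4],nums[5]; lo=5,mid=6 → [5, 9, 11, 18, 16, 21, 15, 13, 12, 22, 23, 24]
nums[mid]=15<21: swap nums[5],nums[6]; lo=6,mid=7 → [5, 9, 11, 18, 16, 15, 21, 13, 12, 22, 23, 24]
nums[mid]=13<21: swap nums[6],nums[7]; lo=7,mid=8 → [5, 9, 11, 18, 16, 15, 13, 21, 12, 22, 23, 24]
nums[mid]=12<21: swap nums[7],nums[8]; lo=8,mid=9 → [5, 9, 11, 18, 16, 15, 13, 12, 21, 22, 23, 24]
end: lo=8, hi=8; nums = [5, 9, 11, 18, 16, 15, 13, 12, 21, 22, 23, 24]

[5, 9, 11, 18, 16, 15, 13, 12, 21, 22, 23, 24]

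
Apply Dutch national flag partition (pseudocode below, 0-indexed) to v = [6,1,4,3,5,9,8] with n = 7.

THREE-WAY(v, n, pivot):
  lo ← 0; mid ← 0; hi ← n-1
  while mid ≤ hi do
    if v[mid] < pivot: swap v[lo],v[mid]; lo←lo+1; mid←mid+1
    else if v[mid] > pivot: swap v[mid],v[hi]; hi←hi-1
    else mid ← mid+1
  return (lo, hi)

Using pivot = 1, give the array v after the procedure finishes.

pivot = 1; lo=0, mid=0, hi=6
v[mid]=6>1: swap v[0],v[6]; hi=5 → [8,1,4,3,5,9,6]
v[mid]=8>1: swap v[0],v[5]; hi=4 → [9,1,4,3,5,8,6]
v[mid]=9>1: swap v[0],v[4]; hi=3 → [5,1,4,3,9,8,6]
v[mid]=5>1: swap v[0],v[3]; hi=2 → [3,1,4,5,9,8,6]
v[mid]=3>1: swap v[0],v[2]; hi=1 → [4,1,3,5,9,8,6]
v[mid]=4>1: swap v[0],v[1]; hi=0 → [1,4,3,5,9,8,6]
v[mid]=1=1: mid=1
end: lo=0, hi=0; v = [1,4,3,5,9,8,6]

[1,4,3,5,9,8,6]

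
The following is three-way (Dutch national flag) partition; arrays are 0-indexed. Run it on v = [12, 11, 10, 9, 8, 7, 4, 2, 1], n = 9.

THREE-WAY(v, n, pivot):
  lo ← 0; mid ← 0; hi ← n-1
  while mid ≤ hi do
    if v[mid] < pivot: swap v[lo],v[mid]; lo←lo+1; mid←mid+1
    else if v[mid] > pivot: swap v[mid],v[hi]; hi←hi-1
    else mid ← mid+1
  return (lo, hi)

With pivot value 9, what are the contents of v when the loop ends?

lo=0 mid=0 hi=8
12>9: swap(0,8), hi=7 ⇒ [1, 11, 10, 9, 8, 7, 4, 2, 12]
1<9: swap(0,0), lo=1 mid=1 ⇒ [1, 11, 10, 9, 8, 7, 4, 2, 12]
11>9: swap(1,7), hi=6 ⇒ [1, 2, 10, 9, 8, 7, 4, 11, 12]
2<9: swap(1,1), lo=2 mid=2 ⇒ [1, 2, 10, 9, 8, 7, 4, 11, 12]
10>9: swap(2,6), hi=5 ⇒ [1, 2, 4, 9, 8, 7, 10, 11, 12]
4<9: swap(2,2), lo=3 mid=3 ⇒ [1, 2, 4, 9, 8, 7, 10, 11, 12]
9=9: mid=4
8<9: swap(3,4), lo=4 mid=5 ⇒ [1, 2, 4, 8, 9, 7, 10, 11, 12]
7<9: swap(4,5), lo=5 mid=6 ⇒ [1, 2, 4, 8, 7, 9, 10, 11, 12]
done. lo=5 hi=5; v=[1, 2, 4, 8, 7, 9, 10, 11, 12]

[1, 2, 4, 8, 7, 9, 10, 11, 12]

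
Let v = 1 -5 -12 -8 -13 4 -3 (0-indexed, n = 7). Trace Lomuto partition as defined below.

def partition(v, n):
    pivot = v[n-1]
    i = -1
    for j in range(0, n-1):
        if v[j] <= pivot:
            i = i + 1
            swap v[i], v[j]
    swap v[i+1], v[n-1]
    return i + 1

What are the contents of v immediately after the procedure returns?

-5 -12 -8 -13 -3 4 1

pivot = v[6] = -3; i = -1
j=0: v[0]=1 > -3 → no swap
j=1: v[1]=-5 ≤ -3 → i=0, swap v[0],v[1] → -5 1 -12 -8 -13 4 -3
j=2: v[2]=-12 ≤ -3 → i=1, swap v[1],v[2] → -5 -12 1 -8 -13 4 -3
j=3: v[3]=-8 ≤ -3 → i=2, swap v[2],v[3] → -5 -12 -8 1 -13 4 -3
j=4: v[4]=-13 ≤ -3 → i=3, swap v[3],v[4] → -5 -12 -8 -13 1 4 -3
j=5: v[5]=4 > -3 → no swap
final swap v[4],v[6] → -5 -12 -8 -13 -3 4 1; return 4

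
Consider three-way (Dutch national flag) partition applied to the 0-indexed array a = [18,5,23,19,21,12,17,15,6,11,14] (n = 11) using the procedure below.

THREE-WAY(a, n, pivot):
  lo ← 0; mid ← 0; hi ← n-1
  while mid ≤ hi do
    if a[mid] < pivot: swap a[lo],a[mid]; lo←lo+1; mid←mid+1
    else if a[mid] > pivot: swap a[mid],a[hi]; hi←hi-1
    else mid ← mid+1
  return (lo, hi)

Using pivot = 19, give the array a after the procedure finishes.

lo=0 mid=0 hi=10
18<19: swap(0,0), lo=1 mid=1 ⇒ [18,5,23,19,21,12,17,15,6,11,14]
5<19: swap(1,1), lo=2 mid=2 ⇒ [18,5,23,19,21,12,17,15,6,11,14]
23>19: swap(2,10), hi=9 ⇒ [18,5,14,19,21,12,17,15,6,11,23]
14<19: swap(2,2), lo=3 mid=3 ⇒ [18,5,14,19,21,12,17,15,6,11,23]
19=19: mid=4
21>19: swap(4,9), hi=8 ⇒ [18,5,14,19,11,12,17,15,6,21,23]
11<19: swap(3,4), lo=4 mid=5 ⇒ [18,5,14,11,19,12,17,15,6,21,23]
12<19: swap(4,5), lo=5 mid=6 ⇒ [18,5,14,11,12,19,17,15,6,21,23]
17<19: swap(5,6), lo=6 mid=7 ⇒ [18,5,14,11,12,17,19,15,6,21,23]
15<19: swap(6,7), lo=7 mid=8 ⇒ [18,5,14,11,12,17,15,19,6,21,23]
6<19: swap(7,8), lo=8 mid=9 ⇒ [18,5,14,11,12,17,15,6,19,21,23]
done. lo=8 hi=8; a=[18,5,14,11,12,17,15,6,19,21,23]

[18,5,14,11,12,17,15,6,19,21,23]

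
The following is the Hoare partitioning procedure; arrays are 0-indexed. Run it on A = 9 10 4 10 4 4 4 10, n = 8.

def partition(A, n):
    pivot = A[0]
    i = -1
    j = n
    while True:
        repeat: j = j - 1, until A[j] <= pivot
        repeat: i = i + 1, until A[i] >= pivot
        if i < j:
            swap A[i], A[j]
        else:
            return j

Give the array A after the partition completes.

4 4 4 4 10 10 9 10

pivot=9
j stops at 6 (4), i stops at 0 (9); swap ⇒ 4 10 4 10 4 4 9 10
j stops at 5 (4), i stops at 1 (10); swap ⇒ 4 4 4 10 4 10 9 10
j stops at 4 (4), i stops at 3 (10); swap ⇒ 4 4 4 4 10 10 9 10
j stops at 3, i stops at 4; i≥j ⇒ return 3. A=4 4 4 4 10 10 9 10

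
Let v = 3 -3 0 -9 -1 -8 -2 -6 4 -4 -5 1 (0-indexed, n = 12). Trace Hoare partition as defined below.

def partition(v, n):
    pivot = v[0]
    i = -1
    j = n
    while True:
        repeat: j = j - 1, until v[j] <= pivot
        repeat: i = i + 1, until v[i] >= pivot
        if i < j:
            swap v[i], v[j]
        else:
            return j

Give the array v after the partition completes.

1 -3 0 -9 -1 -8 -2 -6 -5 -4 4 3

pivot = v[0] = 3; i = -1, j = 12
j→11 (v[11]=1≤3), i→0 (v[0]=3≥3); i<j, swap → 1 -3 0 -9 -1 -8 -2 -6 4 -4 -5 3
j→10 (v[10]=-5≤3), i→8 (v[8]=4≥3); i<j, swap → 1 -3 0 -9 -1 -8 -2 -6 -5 -4 4 3
j→9, i→10; i≥j, return j=9. v = 1 -3 0 -9 -1 -8 -2 -6 -5 -4 4 3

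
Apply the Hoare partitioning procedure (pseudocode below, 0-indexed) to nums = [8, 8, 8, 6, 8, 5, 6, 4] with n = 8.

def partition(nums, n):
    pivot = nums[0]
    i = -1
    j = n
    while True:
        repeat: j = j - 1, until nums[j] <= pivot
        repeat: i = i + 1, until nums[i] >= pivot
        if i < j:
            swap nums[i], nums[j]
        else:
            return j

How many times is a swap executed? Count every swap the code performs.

3

pivot=8
j stops at 7 (4), i stops at 0 (8); swap ⇒ [4, 8, 8, 6, 8, 5, 6, 8]
j stops at 6 (6), i stops at 1 (8); swap ⇒ [4, 6, 8, 6, 8, 5, 8, 8]
j stops at 5 (5), i stops at 2 (8); swap ⇒ [4, 6, 5, 6, 8, 8, 8, 8]
j stops at 4, i stops at 4; i≥j ⇒ return 4. nums=[4, 6, 5, 6, 8, 8, 8, 8]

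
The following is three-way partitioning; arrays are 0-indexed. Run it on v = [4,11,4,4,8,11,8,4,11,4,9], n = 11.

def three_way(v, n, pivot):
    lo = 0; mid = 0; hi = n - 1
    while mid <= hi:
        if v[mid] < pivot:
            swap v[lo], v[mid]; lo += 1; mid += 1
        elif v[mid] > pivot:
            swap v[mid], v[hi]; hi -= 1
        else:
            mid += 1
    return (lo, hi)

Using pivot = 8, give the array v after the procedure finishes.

[4,4,4,4,4,8,8,11,11,9,11]

pivot = 8; lo=0, mid=0, hi=10
v[mid]=4<8: swap v[0],v[0]; lo=1,mid=1 → [4,11,4,4,8,11,8,4,11,4,9]
v[mid]=11>8: swap v[1],v[10]; hi=9 → [4,9,4,4,8,11,8,4,11,4,11]
v[mid]=9>8: swap v[1],v[9]; hi=8 → [4,4,4,4,8,11,8,4,11,9,11]
v[mid]=4<8: swap v[1],v[1]; lo=2,mid=2 → [4,4,4,4,8,11,8,4,11,9,11]
v[mid]=4<8: swap v[2],v[2]; lo=3,mid=3 → [4,4,4,4,8,11,8,4,11,9,11]
v[mid]=4<8: swap v[3],v[3]; lo=4,mid=4 → [4,4,4,4,8,11,8,4,11,9,11]
v[mid]=8=8: mid=5
v[mid]=11>8: swap v[5],v[8]; hi=7 → [4,4,4,4,8,11,8,4,11,9,11]
v[mid]=11>8: swap v[5],v[7]; hi=6 → [4,4,4,4,8,4,8,11,11,9,11]
v[mid]=4<8: swap v[4],v[5]; lo=5,mid=6 → [4,4,4,4,4,8,8,11,11,9,11]
v[mid]=8=8: mid=7
end: lo=5, hi=6; v = [4,4,4,4,4,8,8,11,11,9,11]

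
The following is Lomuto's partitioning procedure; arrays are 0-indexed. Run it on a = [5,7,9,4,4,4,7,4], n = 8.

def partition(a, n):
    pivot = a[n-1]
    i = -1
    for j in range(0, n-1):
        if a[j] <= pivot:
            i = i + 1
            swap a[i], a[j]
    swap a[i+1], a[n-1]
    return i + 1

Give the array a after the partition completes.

pivot=4, i=-1
j=0: 5>4, skip
j=1: 7>4, skip
j=2: 9>4, skip
j=3: 4≤4, i=0, swap(0,3) ⇒ [4,7,9,5,4,4,7,4]
j=4: 4≤4, i=1, swap(1,4) ⇒ [4,4,9,5,7,4,7,4]
j=5: 4≤4, i=2, swap(2,5) ⇒ [4,4,4,5,7,9,7,4]
j=6: 7>4, skip
swap(3,7) ⇒ [4,4,4,4,7,9,7,5]; return 3

[4,4,4,4,7,9,7,5]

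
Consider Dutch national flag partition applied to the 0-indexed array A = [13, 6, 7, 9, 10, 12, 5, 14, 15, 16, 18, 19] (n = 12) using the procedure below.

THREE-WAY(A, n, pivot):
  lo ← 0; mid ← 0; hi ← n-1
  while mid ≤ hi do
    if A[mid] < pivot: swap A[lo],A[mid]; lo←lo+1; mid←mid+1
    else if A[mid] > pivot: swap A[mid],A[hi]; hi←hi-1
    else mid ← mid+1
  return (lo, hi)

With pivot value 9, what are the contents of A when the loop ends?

pivot = 9; lo=0, mid=0, hi=11
A[mid]=13>9: swap A[0],A[11]; hi=10 → [19, 6, 7, 9, 10, 12, 5, 14, 15, 16, 18, 13]
A[mid]=19>9: swap A[0],A[10]; hi=9 → [18, 6, 7, 9, 10, 12, 5, 14, 15, 16, 19, 13]
A[mid]=18>9: swap A[0],A[9]; hi=8 → [16, 6, 7, 9, 10, 12, 5, 14, 15, 18, 19, 13]
A[mid]=16>9: swap A[0],A[8]; hi=7 → [15, 6, 7, 9, 10, 12, 5, 14, 16, 18, 19, 13]
A[mid]=15>9: swap A[0],A[7]; hi=6 → [14, 6, 7, 9, 10, 12, 5, 15, 16, 18, 19, 13]
A[mid]=14>9: swap A[0],A[6]; hi=5 → [5, 6, 7, 9, 10, 12, 14, 15, 16, 18, 19, 13]
A[mid]=5<9: swap A[0],A[0]; lo=1,mid=1 → [5, 6, 7, 9, 10, 12, 14, 15, 16, 18, 19, 13]
A[mid]=6<9: swap A[1],A[1]; lo=2,mid=2 → [5, 6, 7, 9, 10, 12, 14, 15, 16, 18, 19, 13]
A[mid]=7<9: swap A[2],A[2]; lo=3,mid=3 → [5, 6, 7, 9, 10, 12, 14, 15, 16, 18, 19, 13]
A[mid]=9=9: mid=4
A[mid]=10>9: swap A[4],A[5]; hi=4 → [5, 6, 7, 9, 12, 10, 14, 15, 16, 18, 19, 13]
A[mid]=12>9: swap A[4],A[4]; hi=3 → [5, 6, 7, 9, 12, 10, 14, 15, 16, 18, 19, 13]
end: lo=3, hi=3; A = [5, 6, 7, 9, 12, 10, 14, 15, 16, 18, 19, 13]

[5, 6, 7, 9, 12, 10, 14, 15, 16, 18, 19, 13]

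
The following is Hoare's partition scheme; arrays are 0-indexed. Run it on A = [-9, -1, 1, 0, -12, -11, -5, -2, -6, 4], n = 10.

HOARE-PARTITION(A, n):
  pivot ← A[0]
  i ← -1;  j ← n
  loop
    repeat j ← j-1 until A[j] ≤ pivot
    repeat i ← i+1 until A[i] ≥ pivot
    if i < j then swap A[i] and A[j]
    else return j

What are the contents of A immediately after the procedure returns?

pivot=-9
j stops at 5 (-11), i stops at 0 (-9); swap ⇒ [-11, -1, 1, 0, -12, -9, -5, -2, -6, 4]
j stops at 4 (-12), i stops at 1 (-1); swap ⇒ [-11, -12, 1, 0, -1, -9, -5, -2, -6, 4]
j stops at 1, i stops at 2; i≥j ⇒ return 1. A=[-11, -12, 1, 0, -1, -9, -5, -2, -6, 4]

[-11, -12, 1, 0, -1, -9, -5, -2, -6, 4]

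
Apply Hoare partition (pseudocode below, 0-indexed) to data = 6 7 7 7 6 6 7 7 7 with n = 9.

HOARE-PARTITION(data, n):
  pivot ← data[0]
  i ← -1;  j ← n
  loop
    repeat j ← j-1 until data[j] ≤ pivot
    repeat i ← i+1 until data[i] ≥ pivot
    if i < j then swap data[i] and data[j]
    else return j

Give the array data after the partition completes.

pivot = data[0] = 6; i = -1, j = 9
j→5 (data[5]=6≤6), i→0 (data[0]=6≥6); i<j, swap → 6 7 7 7 6 6 7 7 7
j→4 (data[4]=6≤6), i→1 (data[1]=7≥6); i<j, swap → 6 6 7 7 7 6 7 7 7
j→1, i→2; i≥j, return j=1. data = 6 6 7 7 7 6 7 7 7

6 6 7 7 7 6 7 7 7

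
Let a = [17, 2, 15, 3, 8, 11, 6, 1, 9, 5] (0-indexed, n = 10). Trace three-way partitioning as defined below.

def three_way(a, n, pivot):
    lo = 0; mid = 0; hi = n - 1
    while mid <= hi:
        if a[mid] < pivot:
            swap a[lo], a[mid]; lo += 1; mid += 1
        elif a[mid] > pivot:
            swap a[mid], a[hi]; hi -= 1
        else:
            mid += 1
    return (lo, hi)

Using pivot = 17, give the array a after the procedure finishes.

pivot = 17; lo=0, mid=0, hi=9
a[mid]=17=17: mid=1
a[mid]=2<17: swap a[0],a[1]; lo=1,mid=2 → [2, 17, 15, 3, 8, 11, 6, 1, 9, 5]
a[mid]=15<17: swap a[1],a[2]; lo=2,mid=3 → [2, 15, 17, 3, 8, 11, 6, 1, 9, 5]
a[mid]=3<17: swap a[2],a[3]; lo=3,mid=4 → [2, 15, 3, 17, 8, 11, 6, 1, 9, 5]
a[mid]=8<17: swap a[3],a[4]; lo=4,mid=5 → [2, 15, 3, 8, 17, 11, 6, 1, 9, 5]
a[mid]=11<17: swap a[4],a[5]; lo=5,mid=6 → [2, 15, 3, 8, 11, 17, 6, 1, 9, 5]
a[mid]=6<17: swap a[5],a[6]; lo=6,mid=7 → [2, 15, 3, 8, 11, 6, 17, 1, 9, 5]
a[mid]=1<17: swap a[6],a[7]; lo=7,mid=8 → [2, 15, 3, 8, 11, 6, 1, 17, 9, 5]
a[mid]=9<17: swap a[7],a[8]; lo=8,mid=9 → [2, 15, 3, 8, 11, 6, 1, 9, 17, 5]
a[mid]=5<17: swap a[8],a[9]; lo=9,mid=10 → [2, 15, 3, 8, 11, 6, 1, 9, 5, 17]
end: lo=9, hi=9; a = [2, 15, 3, 8, 11, 6, 1, 9, 5, 17]

[2, 15, 3, 8, 11, 6, 1, 9, 5, 17]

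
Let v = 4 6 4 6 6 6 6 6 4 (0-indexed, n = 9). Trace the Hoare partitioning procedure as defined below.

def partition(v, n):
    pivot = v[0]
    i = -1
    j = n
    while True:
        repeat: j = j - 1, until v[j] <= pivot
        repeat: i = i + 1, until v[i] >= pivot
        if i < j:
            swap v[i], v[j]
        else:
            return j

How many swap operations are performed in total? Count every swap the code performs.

pivot=4
j stops at 8 (4), i stops at 0 (4); swap ⇒ 4 6 4 6 6 6 6 6 4
j stops at 2 (4), i stops at 1 (6); swap ⇒ 4 4 6 6 6 6 6 6 4
j stops at 1, i stops at 2; i≥j ⇒ return 1. v=4 4 6 6 6 6 6 6 4

2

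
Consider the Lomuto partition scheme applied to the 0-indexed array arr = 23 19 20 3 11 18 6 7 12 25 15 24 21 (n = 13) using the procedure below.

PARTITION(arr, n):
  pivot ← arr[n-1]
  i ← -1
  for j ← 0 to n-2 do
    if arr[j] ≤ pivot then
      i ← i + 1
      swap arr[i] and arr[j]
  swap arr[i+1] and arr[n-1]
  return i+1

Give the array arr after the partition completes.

pivot=21, i=-1
j=0: 23>21, skip
j=1: 19≤21, i=0, swap(0,1) ⇒ 19 23 20 3 11 18 6 7 12 25 15 24 21
j=2: 20≤21, i=1, swap(1,2) ⇒ 19 20 23 3 11 18 6 7 12 25 15 24 21
j=3: 3≤21, i=2, swap(2,3) ⇒ 19 20 3 23 11 18 6 7 12 25 15 24 21
j=4: 11≤21, i=3, swap(3,4) ⇒ 19 20 3 11 23 18 6 7 12 25 15 24 21
j=5: 18≤21, i=4, swap(4,5) ⇒ 19 20 3 11 18 23 6 7 12 25 15 24 21
j=6: 6≤21, i=5, swap(5,6) ⇒ 19 20 3 11 18 6 23 7 12 25 15 24 21
j=7: 7≤21, i=6, swap(6,7) ⇒ 19 20 3 11 18 6 7 23 12 25 15 24 21
j=8: 12≤21, i=7, swap(7,8) ⇒ 19 20 3 11 18 6 7 12 23 25 15 24 21
j=9: 25>21, skip
j=10: 15≤21, i=8, swap(8,10) ⇒ 19 20 3 11 18 6 7 12 15 25 23 24 21
j=11: 24>21, skip
swap(9,12) ⇒ 19 20 3 11 18 6 7 12 15 21 23 24 25; return 9

19 20 3 11 18 6 7 12 15 21 23 24 25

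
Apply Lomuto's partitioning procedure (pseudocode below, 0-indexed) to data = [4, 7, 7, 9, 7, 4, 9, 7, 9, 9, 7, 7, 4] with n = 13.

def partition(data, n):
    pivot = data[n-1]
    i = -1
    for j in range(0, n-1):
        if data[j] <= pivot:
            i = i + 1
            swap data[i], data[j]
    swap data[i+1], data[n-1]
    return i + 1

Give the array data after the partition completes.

[4, 4, 4, 9, 7, 7, 9, 7, 9, 9, 7, 7, 7]

pivot=4, i=-1
j=0: 4≤4, i=0, swap(0,0) ⇒ [4, 7, 7, 9, 7, 4, 9, 7, 9, 9, 7, 7, 4]
j=1: 7>4, skip
j=2: 7>4, skip
j=3: 9>4, skip
j=4: 7>4, skip
j=5: 4≤4, i=1, swap(1,5) ⇒ [4, 4, 7, 9, 7, 7, 9, 7, 9, 9, 7, 7, 4]
j=6: 9>4, skip
j=7: 7>4, skip
j=8: 9>4, skip
j=9: 9>4, skip
j=10: 7>4, skip
j=11: 7>4, skip
swap(2,12) ⇒ [4, 4, 4, 9, 7, 7, 9, 7, 9, 9, 7, 7, 7]; return 2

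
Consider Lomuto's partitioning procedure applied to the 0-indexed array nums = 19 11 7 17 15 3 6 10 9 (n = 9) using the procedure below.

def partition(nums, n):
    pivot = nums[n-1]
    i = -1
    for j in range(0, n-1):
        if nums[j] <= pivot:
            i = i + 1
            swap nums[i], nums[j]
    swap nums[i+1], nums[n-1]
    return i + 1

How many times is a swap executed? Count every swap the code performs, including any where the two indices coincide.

pivot = nums[8] = 9; i = -1
j=0: nums[0]=19 > 9 → no swap
j=1: nums[1]=11 > 9 → no swap
j=2: nums[2]=7 ≤ 9 → i=0, swap nums[0],nums[2] → 7 11 19 17 15 3 6 10 9
j=3: nums[3]=17 > 9 → no swap
j=4: nums[4]=15 > 9 → no swap
j=5: nums[5]=3 ≤ 9 → i=1, swap nums[1],nums[5] → 7 3 19 17 15 11 6 10 9
j=6: nums[6]=6 ≤ 9 → i=2, swap nums[2],nums[6] → 7 3 6 17 15 11 19 10 9
j=7: nums[7]=10 > 9 → no swap
final swap nums[3],nums[8] → 7 3 6 9 15 11 19 10 17; return 3

4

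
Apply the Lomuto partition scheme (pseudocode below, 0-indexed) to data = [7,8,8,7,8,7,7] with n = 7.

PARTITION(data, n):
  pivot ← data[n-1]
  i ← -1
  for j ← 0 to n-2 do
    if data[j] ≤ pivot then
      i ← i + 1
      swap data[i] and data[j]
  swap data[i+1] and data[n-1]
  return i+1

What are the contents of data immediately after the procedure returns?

[7,7,7,7,8,8,8]

pivot = data[6] = 7; i = -1
j=0: data[0]=7 ≤ 7 → i=0, swap data[0],data[0] (no change) → [7,8,8,7,8,7,7]
j=1: data[1]=8 > 7 → no swap
j=2: data[2]=8 > 7 → no swap
j=3: data[3]=7 ≤ 7 → i=1, swap data[1],data[3] → [7,7,8,8,8,7,7]
j=4: data[4]=8 > 7 → no swap
j=5: data[5]=7 ≤ 7 → i=2, swap data[2],data[5] → [7,7,7,8,8,8,7]
final swap data[3],data[6] → [7,7,7,7,8,8,8]; return 3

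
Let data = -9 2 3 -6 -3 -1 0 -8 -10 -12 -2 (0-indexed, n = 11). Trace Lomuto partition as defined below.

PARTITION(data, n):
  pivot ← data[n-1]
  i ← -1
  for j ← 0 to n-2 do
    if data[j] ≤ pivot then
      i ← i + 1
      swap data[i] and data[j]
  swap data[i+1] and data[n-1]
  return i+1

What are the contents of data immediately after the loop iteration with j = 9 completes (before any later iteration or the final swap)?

-9 -6 -3 -8 -10 -12 0 2 3 -1 -2

pivot=-2, i=-1
j=0: -9≤-2, i=0, swap(0,0) ⇒ -9 2 3 -6 -3 -1 0 -8 -10 -12 -2
j=1: 2>-2, skip
j=2: 3>-2, skip
j=3: -6≤-2, i=1, swap(1,3) ⇒ -9 -6 3 2 -3 -1 0 -8 -10 -12 -2
j=4: -3≤-2, i=2, swap(2,4) ⇒ -9 -6 -3 2 3 -1 0 -8 -10 -12 -2
j=5: -1>-2, skip
j=6: 0>-2, skip
j=7: -8≤-2, i=3, swap(3,7) ⇒ -9 -6 -3 -8 3 -1 0 2 -10 -12 -2
j=8: -10≤-2, i=4, swap(4,8) ⇒ -9 -6 -3 -8 -10 -1 0 2 3 -12 -2
j=9: -12≤-2, i=5, swap(5,9) ⇒ -9 -6 -3 -8 -10 -12 0 2 3 -1 -2
(after j=9) data = -9 -6 -3 -8 -10 -12 0 2 3 -1 -2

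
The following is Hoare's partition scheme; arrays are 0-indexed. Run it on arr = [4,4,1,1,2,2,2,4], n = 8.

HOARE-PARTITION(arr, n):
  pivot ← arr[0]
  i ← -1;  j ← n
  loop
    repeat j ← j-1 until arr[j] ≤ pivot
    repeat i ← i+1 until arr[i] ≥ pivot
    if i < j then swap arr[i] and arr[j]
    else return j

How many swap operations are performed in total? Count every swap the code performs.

pivot = arr[0] = 4; i = -1, j = 8
j→7 (arr[7]=4≤4), i→0 (arr[0]=4≥4); i<j, swap → [4,4,1,1,2,2,2,4]
j→6 (arr[6]=2≤4), i→1 (arr[1]=4≥4); i<j, swap → [4,2,1,1,2,2,4,4]
j→5, i→6; i≥j, return j=5. arr = [4,2,1,1,2,2,4,4]

2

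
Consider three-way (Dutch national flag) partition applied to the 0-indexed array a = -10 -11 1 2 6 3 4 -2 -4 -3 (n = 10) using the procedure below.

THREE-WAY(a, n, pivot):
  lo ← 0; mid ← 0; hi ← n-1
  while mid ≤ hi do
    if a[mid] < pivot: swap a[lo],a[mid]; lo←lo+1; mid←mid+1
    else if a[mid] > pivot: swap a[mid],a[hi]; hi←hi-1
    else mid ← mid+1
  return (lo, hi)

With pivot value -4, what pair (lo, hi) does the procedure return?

pivot = -4; lo=0, mid=0, hi=9
a[mid]=-10<-4: swap a[0],a[0]; lo=1,mid=1 → -10 -11 1 2 6 3 4 -2 -4 -3
a[mid]=-11<-4: swap a[1],a[1]; lo=2,mid=2 → -10 -11 1 2 6 3 4 -2 -4 -3
a[mid]=1>-4: swap a[2],a[9]; hi=8 → -10 -11 -3 2 6 3 4 -2 -4 1
a[mid]=-3>-4: swap a[2],a[8]; hi=7 → -10 -11 -4 2 6 3 4 -2 -3 1
a[mid]=-4=-4: mid=3
a[mid]=2>-4: swap a[3],a[7]; hi=6 → -10 -11 -4 -2 6 3 4 2 -3 1
a[mid]=-2>-4: swap a[3],a[6]; hi=5 → -10 -11 -4 4 6 3 -2 2 -3 1
a[mid]=4>-4: swap a[3],a[5]; hi=4 → -10 -11 -4 3 6 4 -2 2 -3 1
a[mid]=3>-4: swap a[3],a[4]; hi=3 → -10 -11 -4 6 3 4 -2 2 -3 1
a[mid]=6>-4: swap a[3],a[3]; hi=2 → -10 -11 -4 6 3 4 -2 2 -3 1
end: lo=2, hi=2; a = -10 -11 -4 6 3 4 -2 2 -3 1

(2, 2)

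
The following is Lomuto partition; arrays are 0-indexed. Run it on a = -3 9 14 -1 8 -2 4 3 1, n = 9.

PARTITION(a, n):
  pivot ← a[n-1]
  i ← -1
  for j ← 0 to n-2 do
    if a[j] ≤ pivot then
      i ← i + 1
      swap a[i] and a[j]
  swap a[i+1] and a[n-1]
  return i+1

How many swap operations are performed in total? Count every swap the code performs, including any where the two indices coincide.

pivot=1, i=-1
j=0: -3≤1, i=0, swap(0,0) ⇒ -3 9 14 -1 8 -2 4 3 1
j=1: 9>1, skip
j=2: 14>1, skip
j=3: -1≤1, i=1, swap(1,3) ⇒ -3 -1 14 9 8 -2 4 3 1
j=4: 8>1, skip
j=5: -2≤1, i=2, swap(2,5) ⇒ -3 -1 -2 9 8 14 4 3 1
j=6: 4>1, skip
j=7: 3>1, skip
swap(3,8) ⇒ -3 -1 -2 1 8 14 4 3 9; return 3

4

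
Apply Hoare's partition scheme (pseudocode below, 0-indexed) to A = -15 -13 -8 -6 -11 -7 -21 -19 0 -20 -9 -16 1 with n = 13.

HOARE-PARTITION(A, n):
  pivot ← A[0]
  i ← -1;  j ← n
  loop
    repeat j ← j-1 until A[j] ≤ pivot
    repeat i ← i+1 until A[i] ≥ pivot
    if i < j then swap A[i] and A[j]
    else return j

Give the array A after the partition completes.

pivot = A[0] = -15; i = -1, j = 13
j→11 (A[11]=-16≤-15), i→0 (A[0]=-15≥-15); i<j, swap → -16 -13 -8 -6 -11 -7 -21 -19 0 -20 -9 -15 1
j→9 (A[9]=-20≤-15), i→1 (A[1]=-13≥-15); i<j, swap → -16 -20 -8 -6 -11 -7 -21 -19 0 -13 -9 -15 1
j→7 (A[7]=-19≤-15), i→2 (A[2]=-8≥-15); i<j, swap → -16 -20 -19 -6 -11 -7 -21 -8 0 -13 -9 -15 1
j→6 (A[6]=-21≤-15), i→3 (A[3]=-6≥-15); i<j, swap → -16 -20 -19 -21 -11 -7 -6 -8 0 -13 -9 -15 1
j→3, i→4; i≥j, return j=3. A = -16 -20 -19 -21 -11 -7 -6 -8 0 -13 -9 -15 1

-16 -20 -19 -21 -11 -7 -6 -8 0 -13 -9 -15 1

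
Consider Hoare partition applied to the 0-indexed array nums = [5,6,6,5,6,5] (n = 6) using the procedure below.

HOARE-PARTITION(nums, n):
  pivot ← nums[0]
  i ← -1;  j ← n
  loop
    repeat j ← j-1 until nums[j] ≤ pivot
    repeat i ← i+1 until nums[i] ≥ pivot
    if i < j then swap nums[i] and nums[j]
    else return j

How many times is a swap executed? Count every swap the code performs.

pivot = nums[0] = 5; i = -1, j = 6
j→5 (nums[5]=5≤5), i→0 (nums[0]=5≥5); i<j, swap → [5,6,6,5,6,5]
j→3 (nums[3]=5≤5), i→1 (nums[1]=6≥5); i<j, swap → [5,5,6,6,6,5]
j→1, i→2; i≥j, return j=1. nums = [5,5,6,6,6,5]

2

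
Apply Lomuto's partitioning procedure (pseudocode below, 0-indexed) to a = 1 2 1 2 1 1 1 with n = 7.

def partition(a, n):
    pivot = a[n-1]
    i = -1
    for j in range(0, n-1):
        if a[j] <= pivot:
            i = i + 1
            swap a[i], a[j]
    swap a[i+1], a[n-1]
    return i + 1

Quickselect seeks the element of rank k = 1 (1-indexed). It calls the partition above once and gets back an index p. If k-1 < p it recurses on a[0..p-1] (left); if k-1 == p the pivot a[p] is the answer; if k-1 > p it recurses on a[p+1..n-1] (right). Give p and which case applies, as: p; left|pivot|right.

4; left

pivot=1, i=-1
j=0: 1≤1, i=0, swap(0,0) ⇒ 1 2 1 2 1 1 1
j=1: 2>1, skip
j=2: 1≤1, i=1, swap(1,2) ⇒ 1 1 2 2 1 1 1
j=3: 2>1, skip
j=4: 1≤1, i=2, swap(2,4) ⇒ 1 1 1 2 2 1 1
j=5: 1≤1, i=3, swap(3,5) ⇒ 1 1 1 1 2 2 1
swap(4,6) ⇒ 1 1 1 1 1 2 2; return 4
p = 4; k-1 = 0 < 4 ⇒ left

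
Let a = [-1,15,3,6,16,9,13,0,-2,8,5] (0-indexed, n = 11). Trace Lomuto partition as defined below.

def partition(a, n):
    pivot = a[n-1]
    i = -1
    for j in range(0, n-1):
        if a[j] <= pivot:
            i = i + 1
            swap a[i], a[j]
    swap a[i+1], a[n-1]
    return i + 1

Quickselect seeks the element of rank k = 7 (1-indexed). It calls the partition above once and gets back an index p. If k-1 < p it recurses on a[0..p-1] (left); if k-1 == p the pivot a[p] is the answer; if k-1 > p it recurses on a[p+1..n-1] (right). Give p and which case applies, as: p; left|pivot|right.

pivot=5, i=-1
j=0: -1≤5, i=0, swap(0,0) ⇒ [-1,15,3,6,16,9,13,0,-2,8,5]
j=1: 15>5, skip
j=2: 3≤5, i=1, swap(1,2) ⇒ [-1,3,15,6,16,9,13,0,-2,8,5]
j=3: 6>5, skip
j=4: 16>5, skip
j=5: 9>5, skip
j=6: 13>5, skip
j=7: 0≤5, i=2, swap(2,7) ⇒ [-1,3,0,6,16,9,13,15,-2,8,5]
j=8: -2≤5, i=3, swap(3,8) ⇒ [-1,3,0,-2,16,9,13,15,6,8,5]
j=9: 8>5, skip
swap(4,10) ⇒ [-1,3,0,-2,5,9,13,15,6,8,16]; return 4
p = 4; k-1 = 6 > 4 ⇒ right

4; right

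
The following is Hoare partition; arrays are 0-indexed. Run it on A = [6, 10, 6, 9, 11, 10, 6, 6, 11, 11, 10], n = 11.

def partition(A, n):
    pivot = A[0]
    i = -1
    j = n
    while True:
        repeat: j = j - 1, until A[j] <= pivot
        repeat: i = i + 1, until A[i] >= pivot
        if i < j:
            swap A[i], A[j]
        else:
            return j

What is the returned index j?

2

pivot = A[0] = 6; i = -1, j = 11
j→7 (A[7]=6≤6), i→0 (A[0]=6≥6); i<j, swap → [6, 10, 6, 9, 11, 10, 6, 6, 11, 11, 10]
j→6 (A[6]=6≤6), i→1 (A[1]=10≥6); i<j, swap → [6, 6, 6, 9, 11, 10, 10, 6, 11, 11, 10]
j→2, i→2; i≥j, return j=2. A = [6, 6, 6, 9, 11, 10, 10, 6, 11, 11, 10]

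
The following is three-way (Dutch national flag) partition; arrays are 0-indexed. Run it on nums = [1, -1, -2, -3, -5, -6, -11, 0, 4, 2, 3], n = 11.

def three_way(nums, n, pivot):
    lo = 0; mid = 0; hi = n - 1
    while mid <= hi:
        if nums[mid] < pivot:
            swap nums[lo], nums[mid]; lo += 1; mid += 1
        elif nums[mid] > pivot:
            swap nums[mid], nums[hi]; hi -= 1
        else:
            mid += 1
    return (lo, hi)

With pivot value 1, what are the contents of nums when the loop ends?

pivot = 1; lo=0, mid=0, hi=10
nums[mid]=1=1: mid=1
nums[mid]=-1<1: swap nums[0],nums[1]; lo=1,mid=2 → [-1, 1, -2, -3, -5, -6, -11, 0, 4, 2, 3]
nums[mid]=-2<1: swap nums[1],nums[2]; lo=2,mid=3 → [-1, -2, 1, -3, -5, -6, -11, 0, 4, 2, 3]
nums[mid]=-3<1: swap nums[2],nums[3]; lo=3,mid=4 → [-1, -2, -3, 1, -5, -6, -11, 0, 4, 2, 3]
nums[mid]=-5<1: swap nums[3],nums[4]; lo=4,mid=5 → [-1, -2, -3, -5, 1, -6, -11, 0, 4, 2, 3]
nums[mid]=-6<1: swap nums[4],nums[5]; lo=5,mid=6 → [-1, -2, -3, -5, -6, 1, -11, 0, 4, 2, 3]
nums[mid]=-11<1: swap nums[5],nums[6]; lo=6,mid=7 → [-1, -2, -3, -5, -6, -11, 1, 0, 4, 2, 3]
nums[mid]=0<1: swap nums[6],nums[7]; lo=7,mid=8 → [-1, -2, -3, -5, -6, -11, 0, 1, 4, 2, 3]
nums[mid]=4>1: swap nums[8],nums[10]; hi=9 → [-1, -2, -3, -5, -6, -11, 0, 1, 3, 2, 4]
nums[mid]=3>1: swap nums[8],nums[9]; hi=8 → [-1, -2, -3, -5, -6, -11, 0, 1, 2, 3, 4]
nums[mid]=2>1: swap nums[8],nums[8]; hi=7 → [-1, -2, -3, -5, -6, -11, 0, 1, 2, 3, 4]
end: lo=7, hi=7; nums = [-1, -2, -3, -5, -6, -11, 0, 1, 2, 3, 4]

[-1, -2, -3, -5, -6, -11, 0, 1, 2, 3, 4]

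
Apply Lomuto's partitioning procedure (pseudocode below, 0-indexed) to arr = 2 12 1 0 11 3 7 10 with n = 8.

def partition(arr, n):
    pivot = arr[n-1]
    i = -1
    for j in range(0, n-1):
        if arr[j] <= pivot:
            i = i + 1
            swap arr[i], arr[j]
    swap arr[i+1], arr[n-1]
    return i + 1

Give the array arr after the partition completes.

pivot=10, i=-1
j=0: 2≤10, i=0, swap(0,0) ⇒ 2 12 1 0 11 3 7 10
j=1: 12>10, skip
j=2: 1≤10, i=1, swap(1,2) ⇒ 2 1 12 0 11 3 7 10
j=3: 0≤10, i=2, swap(2,3) ⇒ 2 1 0 12 11 3 7 10
j=4: 11>10, skip
j=5: 3≤10, i=3, swap(3,5) ⇒ 2 1 0 3 11 12 7 10
j=6: 7≤10, i=4, swap(4,6) ⇒ 2 1 0 3 7 12 11 10
swap(5,7) ⇒ 2 1 0 3 7 10 11 12; return 5

2 1 0 3 7 10 11 12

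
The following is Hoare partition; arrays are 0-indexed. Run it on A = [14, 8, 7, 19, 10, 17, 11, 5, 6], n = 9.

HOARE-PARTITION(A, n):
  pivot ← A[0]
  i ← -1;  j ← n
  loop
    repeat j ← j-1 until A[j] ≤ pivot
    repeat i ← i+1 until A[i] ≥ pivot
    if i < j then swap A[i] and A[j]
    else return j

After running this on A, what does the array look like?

[6, 8, 7, 5, 10, 11, 17, 19, 14]

pivot=14
j stops at 8 (6), i stops at 0 (14); swap ⇒ [6, 8, 7, 19, 10, 17, 11, 5, 14]
j stops at 7 (5), i stops at 3 (19); swap ⇒ [6, 8, 7, 5, 10, 17, 11, 19, 14]
j stops at 6 (11), i stops at 5 (17); swap ⇒ [6, 8, 7, 5, 10, 11, 17, 19, 14]
j stops at 5, i stops at 6; i≥j ⇒ return 5. A=[6, 8, 7, 5, 10, 11, 17, 19, 14]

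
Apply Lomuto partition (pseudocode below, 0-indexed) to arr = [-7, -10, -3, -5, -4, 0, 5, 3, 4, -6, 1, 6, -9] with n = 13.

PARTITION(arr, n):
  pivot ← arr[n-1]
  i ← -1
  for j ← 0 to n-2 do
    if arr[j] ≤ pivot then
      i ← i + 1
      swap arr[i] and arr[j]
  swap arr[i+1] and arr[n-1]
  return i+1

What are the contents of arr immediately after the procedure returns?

[-10, -9, -3, -5, -4, 0, 5, 3, 4, -6, 1, 6, -7]

pivot = arr[12] = -9; i = -1
j=0: arr[0]=-7 > -9 → no swap
j=1: arr[1]=-10 ≤ -9 → i=0, swap arr[0],arr[1] → [-10, -7, -3, -5, -4, 0, 5, 3, 4, -6, 1, 6, -9]
j=2: arr[2]=-3 > -9 → no swap
j=3: arr[3]=-5 > -9 → no swap
j=4: arr[4]=-4 > -9 → no swap
j=5: arr[5]=0 > -9 → no swap
j=6: arr[6]=5 > -9 → no swap
j=7: arr[7]=3 > -9 → no swap
j=8: arr[8]=4 > -9 → no swap
j=9: arr[9]=-6 > -9 → no swap
j=10: arr[10]=1 > -9 → no swap
j=11: arr[11]=6 > -9 → no swap
final swap arr[1],arr[12] → [-10, -9, -3, -5, -4, 0, 5, 3, 4, -6, 1, 6, -7]; return 1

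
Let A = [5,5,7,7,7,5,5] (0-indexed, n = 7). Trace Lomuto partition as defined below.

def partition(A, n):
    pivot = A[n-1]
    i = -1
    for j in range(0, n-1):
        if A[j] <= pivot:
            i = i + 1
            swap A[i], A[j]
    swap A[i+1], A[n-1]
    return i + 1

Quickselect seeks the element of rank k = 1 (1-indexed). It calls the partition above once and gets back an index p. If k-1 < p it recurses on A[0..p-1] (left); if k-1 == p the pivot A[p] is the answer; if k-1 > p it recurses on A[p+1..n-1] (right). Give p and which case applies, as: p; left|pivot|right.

pivot=5, i=-1
j=0: 5≤5, i=0, swap(0,0) ⇒ [5,5,7,7,7,5,5]
j=1: 5≤5, i=1, swap(1,1) ⇒ [5,5,7,7,7,5,5]
j=2: 7>5, skip
j=3: 7>5, skip
j=4: 7>5, skip
j=5: 5≤5, i=2, swap(2,5) ⇒ [5,5,5,7,7,7,5]
swap(3,6) ⇒ [5,5,5,5,7,7,7]; return 3
p = 3; k-1 = 0 < 3 ⇒ left

3; left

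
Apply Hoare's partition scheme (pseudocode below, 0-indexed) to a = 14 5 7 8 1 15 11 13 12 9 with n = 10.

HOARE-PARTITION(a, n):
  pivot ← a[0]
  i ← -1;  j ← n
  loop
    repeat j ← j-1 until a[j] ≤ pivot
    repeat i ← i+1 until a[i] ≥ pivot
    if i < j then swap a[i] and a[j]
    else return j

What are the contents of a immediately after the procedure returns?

9 5 7 8 1 12 11 13 15 14

pivot=14
j stops at 9 (9), i stops at 0 (14); swap ⇒ 9 5 7 8 1 15 11 13 12 14
j stops at 8 (12), i stops at 5 (15); swap ⇒ 9 5 7 8 1 12 11 13 15 14
j stops at 7, i stops at 8; i≥j ⇒ return 7. a=9 5 7 8 1 12 11 13 15 14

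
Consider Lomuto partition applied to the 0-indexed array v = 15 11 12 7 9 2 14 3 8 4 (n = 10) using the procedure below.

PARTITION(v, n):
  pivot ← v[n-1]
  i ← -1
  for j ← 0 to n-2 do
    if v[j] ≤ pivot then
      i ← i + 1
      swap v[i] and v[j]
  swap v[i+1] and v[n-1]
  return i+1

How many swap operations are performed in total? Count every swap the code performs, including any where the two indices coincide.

3

pivot = v[9] = 4; i = -1
j=0: v[0]=15 > 4 → no swap
j=1: v[1]=11 > 4 → no swap
j=2: v[2]=12 > 4 → no swap
j=3: v[3]=7 > 4 → no swap
j=4: v[4]=9 > 4 → no swap
j=5: v[5]=2 ≤ 4 → i=0, swap v[0],v[5] → 2 11 12 7 9 15 14 3 8 4
j=6: v[6]=14 > 4 → no swap
j=7: v[7]=3 ≤ 4 → i=1, swap v[1],v[7] → 2 3 12 7 9 15 14 11 8 4
j=8: v[8]=8 > 4 → no swap
final swap v[2],v[9] → 2 3 4 7 9 15 14 11 8 12; return 2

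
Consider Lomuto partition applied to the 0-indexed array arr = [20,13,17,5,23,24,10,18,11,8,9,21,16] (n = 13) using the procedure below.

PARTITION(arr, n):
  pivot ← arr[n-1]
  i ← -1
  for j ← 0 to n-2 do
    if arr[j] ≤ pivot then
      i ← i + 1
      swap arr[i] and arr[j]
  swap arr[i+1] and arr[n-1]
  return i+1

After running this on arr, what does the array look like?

[13,5,10,11,8,9,16,18,20,23,24,21,17]

pivot=16, i=-1
j=0: 20>16, skip
j=1: 13≤16, i=0, swap(0,1) ⇒ [13,20,17,5,23,24,10,18,11,8,9,21,16]
j=2: 17>16, skip
j=3: 5≤16, i=1, swap(1,3) ⇒ [13,5,17,20,23,24,10,18,11,8,9,21,16]
j=4: 23>16, skip
j=5: 24>16, skip
j=6: 10≤16, i=2, swap(2,6) ⇒ [13,5,10,20,23,24,17,18,11,8,9,21,16]
j=7: 18>16, skip
j=8: 11≤16, i=3, swap(3,8) ⇒ [13,5,10,11,23,24,17,18,20,8,9,21,16]
j=9: 8≤16, i=4, swap(4,9) ⇒ [13,5,10,11,8,24,17,18,20,23,9,21,16]
j=10: 9≤16, i=5, swap(5,10) ⇒ [13,5,10,11,8,9,17,18,20,23,24,21,16]
j=11: 21>16, skip
swap(6,12) ⇒ [13,5,10,11,8,9,16,18,20,23,24,21,17]; return 6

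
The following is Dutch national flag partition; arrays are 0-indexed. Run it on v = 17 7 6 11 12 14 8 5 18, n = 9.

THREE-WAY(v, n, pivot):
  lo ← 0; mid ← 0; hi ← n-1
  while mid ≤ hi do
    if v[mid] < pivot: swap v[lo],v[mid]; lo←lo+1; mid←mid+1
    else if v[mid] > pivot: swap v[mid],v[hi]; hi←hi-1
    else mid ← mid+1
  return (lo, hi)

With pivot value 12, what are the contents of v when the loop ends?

5 7 6 11 8 12 14 18 17

pivot = 12; lo=0, mid=0, hi=8
v[mid]=17>12: swap v[0],v[8]; hi=7 → 18 7 6 11 12 14 8 5 17
v[mid]=18>12: swap v[0],v[7]; hi=6 → 5 7 6 11 12 14 8 18 17
v[mid]=5<12: swap v[0],v[0]; lo=1,mid=1 → 5 7 6 11 12 14 8 18 17
v[mid]=7<12: swap v[1],v[1]; lo=2,mid=2 → 5 7 6 11 12 14 8 18 17
v[mid]=6<12: swap v[2],v[2]; lo=3,mid=3 → 5 7 6 11 12 14 8 18 17
v[mid]=11<12: swap v[3],v[3]; lo=4,mid=4 → 5 7 6 11 12 14 8 18 17
v[mid]=12=12: mid=5
v[mid]=14>12: swap v[5],v[6]; hi=5 → 5 7 6 11 12 8 14 18 17
v[mid]=8<12: swap v[4],v[5]; lo=5,mid=6 → 5 7 6 11 8 12 14 18 17
end: lo=5, hi=5; v = 5 7 6 11 8 12 14 18 17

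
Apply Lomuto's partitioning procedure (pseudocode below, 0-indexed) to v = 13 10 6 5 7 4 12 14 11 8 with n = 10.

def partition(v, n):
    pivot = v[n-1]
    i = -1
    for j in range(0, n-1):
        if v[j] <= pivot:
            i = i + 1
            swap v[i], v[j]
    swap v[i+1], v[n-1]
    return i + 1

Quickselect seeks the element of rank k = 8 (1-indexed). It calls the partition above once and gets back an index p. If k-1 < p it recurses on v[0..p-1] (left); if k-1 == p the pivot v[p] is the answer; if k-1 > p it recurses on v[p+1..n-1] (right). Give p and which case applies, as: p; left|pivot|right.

4; right

pivot = v[9] = 8; i = -1
j=0: v[0]=13 > 8 → no swap
j=1: v[1]=10 > 8 → no swap
j=2: v[2]=6 ≤ 8 → i=0, swap v[0],v[2] → 6 10 13 5 7 4 12 14 11 8
j=3: v[3]=5 ≤ 8 → i=1, swap v[1],v[3] → 6 5 13 10 7 4 12 14 11 8
j=4: v[4]=7 ≤ 8 → i=2, swap v[2],v[4] → 6 5 7 10 13 4 12 14 11 8
j=5: v[5]=4 ≤ 8 → i=3, swap v[3],v[5] → 6 5 7 4 13 10 12 14 11 8
j=6: v[6]=12 > 8 → no swap
j=7: v[7]=14 > 8 → no swap
j=8: v[8]=11 > 8 → no swap
final swap v[4],v[9] → 6 5 7 4 8 10 12 14 11 13; return 4
p = 4; k-1 = 7 > 4 ⇒ right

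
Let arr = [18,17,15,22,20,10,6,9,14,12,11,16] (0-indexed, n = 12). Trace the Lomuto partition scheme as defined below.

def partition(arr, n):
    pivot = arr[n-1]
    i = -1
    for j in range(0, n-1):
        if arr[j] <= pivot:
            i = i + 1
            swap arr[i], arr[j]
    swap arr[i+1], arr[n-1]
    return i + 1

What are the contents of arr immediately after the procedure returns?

pivot = arr[11] = 16; i = -1
j=0: arr[0]=18 > 16 → no swap
j=1: arr[1]=17 > 16 → no swap
j=2: arr[2]=15 ≤ 16 → i=0, swap arr[0],arr[2] → [15,17,18,22,20,10,6,9,14,12,11,16]
j=3: arr[3]=22 > 16 → no swap
j=4: arr[4]=20 > 16 → no swap
j=5: arr[5]=10 ≤ 16 → i=1, swap arr[1],arr[5] → [15,10,18,22,20,17,6,9,14,12,11,16]
j=6: arr[6]=6 ≤ 16 → i=2, swap arr[2],arr[6] → [15,10,6,22,20,17,18,9,14,12,11,16]
j=7: arr[7]=9 ≤ 16 → i=3, swap arr[3],arr[7] → [15,10,6,9,20,17,18,22,14,12,11,16]
j=8: arr[8]=14 ≤ 16 → i=4, swap arr[4],arr[8] → [15,10,6,9,14,17,18,22,20,12,11,16]
j=9: arr[9]=12 ≤ 16 → i=5, swap arr[5],arr[9] → [15,10,6,9,14,12,18,22,20,17,11,16]
j=10: arr[10]=11 ≤ 16 → i=6, swap arr[6],arr[10] → [15,10,6,9,14,12,11,22,20,17,18,16]
final swap arr[7],arr[11] → [15,10,6,9,14,12,11,16,20,17,18,22]; return 7

[15,10,6,9,14,12,11,16,20,17,18,22]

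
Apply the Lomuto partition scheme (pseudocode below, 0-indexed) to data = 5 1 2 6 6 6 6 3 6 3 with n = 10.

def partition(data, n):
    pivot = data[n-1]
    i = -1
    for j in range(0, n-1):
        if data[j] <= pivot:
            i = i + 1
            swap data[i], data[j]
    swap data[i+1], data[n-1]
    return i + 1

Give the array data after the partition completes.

pivot = data[9] = 3; i = -1
j=0: data[0]=5 > 3 → no swap
j=1: data[1]=1 ≤ 3 → i=0, swap data[0],data[1] → 1 5 2 6 6 6 6 3 6 3
j=2: data[2]=2 ≤ 3 → i=1, swap data[1],data[2] → 1 2 5 6 6 6 6 3 6 3
j=3: data[3]=6 > 3 → no swap
j=4: data[4]=6 > 3 → no swap
j=5: data[5]=6 > 3 → no swap
j=6: data[6]=6 > 3 → no swap
j=7: data[7]=3 ≤ 3 → i=2, swap data[2],data[7] → 1 2 3 6 6 6 6 5 6 3
j=8: data[8]=6 > 3 → no swap
final swap data[3],data[9] → 1 2 3 3 6 6 6 5 6 6; return 3

1 2 3 3 6 6 6 5 6 6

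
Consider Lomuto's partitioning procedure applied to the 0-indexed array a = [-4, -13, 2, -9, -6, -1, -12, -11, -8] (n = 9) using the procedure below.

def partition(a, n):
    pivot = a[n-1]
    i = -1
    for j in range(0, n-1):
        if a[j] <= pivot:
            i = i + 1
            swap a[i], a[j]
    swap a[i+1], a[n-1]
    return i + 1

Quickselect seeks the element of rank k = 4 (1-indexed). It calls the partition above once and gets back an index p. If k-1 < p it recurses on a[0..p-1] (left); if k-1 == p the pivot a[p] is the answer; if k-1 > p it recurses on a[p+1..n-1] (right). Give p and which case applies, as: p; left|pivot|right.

4; left

pivot=-8, i=-1
j=0: -4>-8, skip
j=1: -13≤-8, i=0, swap(0,1) ⇒ [-13, -4, 2, -9, -6, -1, -12, -11, -8]
j=2: 2>-8, skip
j=3: -9≤-8, i=1, swap(1,3) ⇒ [-13, -9, 2, -4, -6, -1, -12, -11, -8]
j=4: -6>-8, skip
j=5: -1>-8, skip
j=6: -12≤-8, i=2, swap(2,6) ⇒ [-13, -9, -12, -4, -6, -1, 2, -11, -8]
j=7: -11≤-8, i=3, swap(3,7) ⇒ [-13, -9, -12, -11, -6, -1, 2, -4, -8]
swap(4,8) ⇒ [-13, -9, -12, -11, -8, -1, 2, -4, -6]; return 4
p = 4; k-1 = 3 < 4 ⇒ left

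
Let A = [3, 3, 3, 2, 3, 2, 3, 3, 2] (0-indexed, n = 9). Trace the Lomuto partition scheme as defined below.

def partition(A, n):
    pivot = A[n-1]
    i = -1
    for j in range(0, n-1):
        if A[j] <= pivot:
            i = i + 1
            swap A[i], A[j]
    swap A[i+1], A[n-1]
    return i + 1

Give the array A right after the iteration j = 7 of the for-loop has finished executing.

[2, 2, 3, 3, 3, 3, 3, 3, 2]

pivot=2, i=-1
j=0: 3>2, skip
j=1: 3>2, skip
j=2: 3>2, skip
j=3: 2≤2, i=0, swap(0,3) ⇒ [2, 3, 3, 3, 3, 2, 3, 3, 2]
j=4: 3>2, skip
j=5: 2≤2, i=1, swap(1,5) ⇒ [2, 2, 3, 3, 3, 3, 3, 3, 2]
j=6: 3>2, skip
j=7: 3>2, skip
(after j=7) A = [2, 2, 3, 3, 3, 3, 3, 3, 2]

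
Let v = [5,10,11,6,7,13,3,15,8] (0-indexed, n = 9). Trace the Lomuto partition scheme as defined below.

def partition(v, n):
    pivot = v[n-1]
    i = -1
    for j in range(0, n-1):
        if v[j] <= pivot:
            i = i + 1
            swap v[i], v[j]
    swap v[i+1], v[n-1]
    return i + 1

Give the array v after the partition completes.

[5,6,7,3,8,13,10,15,11]

pivot=8, i=-1
j=0: 5≤8, i=0, swap(0,0) ⇒ [5,10,11,6,7,13,3,15,8]
j=1: 10>8, skip
j=2: 11>8, skip
j=3: 6≤8, i=1, swap(1,3) ⇒ [5,6,11,10,7,13,3,15,8]
j=4: 7≤8, i=2, swap(2,4) ⇒ [5,6,7,10,11,13,3,15,8]
j=5: 13>8, skip
j=6: 3≤8, i=3, swap(3,6) ⇒ [5,6,7,3,11,13,10,15,8]
j=7: 15>8, skip
swap(4,8) ⇒ [5,6,7,3,8,13,10,15,11]; return 4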